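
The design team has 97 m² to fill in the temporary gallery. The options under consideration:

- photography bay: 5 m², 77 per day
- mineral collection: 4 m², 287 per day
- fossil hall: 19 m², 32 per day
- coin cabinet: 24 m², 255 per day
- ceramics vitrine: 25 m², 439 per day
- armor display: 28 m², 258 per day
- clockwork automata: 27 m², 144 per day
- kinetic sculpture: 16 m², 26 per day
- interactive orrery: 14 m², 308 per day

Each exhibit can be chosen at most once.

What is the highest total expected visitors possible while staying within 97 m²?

1547

Ranking by ratio (expected visitors/m²): mineral collection 71.75, interactive orrery 22.00, ceramics vitrine 17.56, photography bay 15.40.
Filling by ratio: photography bay + mineral collection + fossil hall + coin cabinet + ceramics vitrine + interactive orrery for 1398, with 6 m² left unused.
The 24 m² tied up in photography bay and fossil hall is better spent on armor display — total rises to 1547 (95 m²).
No other feasible combination exceeds 1547.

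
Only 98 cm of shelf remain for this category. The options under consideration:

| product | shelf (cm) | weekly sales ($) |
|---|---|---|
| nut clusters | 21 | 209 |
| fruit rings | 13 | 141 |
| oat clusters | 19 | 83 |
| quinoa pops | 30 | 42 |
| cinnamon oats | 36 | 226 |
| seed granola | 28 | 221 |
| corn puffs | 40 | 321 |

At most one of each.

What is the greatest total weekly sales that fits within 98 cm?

797

Taking the top-ratio products first gives nut clusters + fruit rings + oat clusters + corn puffs for 754 (93 cm).
Dropping oat clusters and corn puffs frees 59 cm; slotting in cinnamon oats + seed granola (64 cm) lifts the total to 797 at 98 cm.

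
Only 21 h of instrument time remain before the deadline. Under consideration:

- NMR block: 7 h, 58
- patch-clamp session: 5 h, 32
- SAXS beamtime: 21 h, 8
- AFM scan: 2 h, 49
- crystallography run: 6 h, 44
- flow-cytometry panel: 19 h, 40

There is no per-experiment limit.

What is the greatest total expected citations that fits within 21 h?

490

10×AFM scan uses 20 of the 21 h and totals 490.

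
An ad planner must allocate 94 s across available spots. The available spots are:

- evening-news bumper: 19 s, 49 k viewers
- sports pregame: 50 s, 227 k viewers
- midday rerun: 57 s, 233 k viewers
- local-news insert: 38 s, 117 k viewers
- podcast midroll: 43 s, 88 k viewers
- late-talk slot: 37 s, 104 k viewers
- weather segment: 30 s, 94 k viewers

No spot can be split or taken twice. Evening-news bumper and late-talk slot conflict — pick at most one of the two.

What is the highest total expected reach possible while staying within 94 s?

344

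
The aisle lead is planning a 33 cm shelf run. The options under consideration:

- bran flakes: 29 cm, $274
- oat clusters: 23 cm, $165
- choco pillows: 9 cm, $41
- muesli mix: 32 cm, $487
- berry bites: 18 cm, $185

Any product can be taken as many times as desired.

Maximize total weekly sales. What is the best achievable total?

487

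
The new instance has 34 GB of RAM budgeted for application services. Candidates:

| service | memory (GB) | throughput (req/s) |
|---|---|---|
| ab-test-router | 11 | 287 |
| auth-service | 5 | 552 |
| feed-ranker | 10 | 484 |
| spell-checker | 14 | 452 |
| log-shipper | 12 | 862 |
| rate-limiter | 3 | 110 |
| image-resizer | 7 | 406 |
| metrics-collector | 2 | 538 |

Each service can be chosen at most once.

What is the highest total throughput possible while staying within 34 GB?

2546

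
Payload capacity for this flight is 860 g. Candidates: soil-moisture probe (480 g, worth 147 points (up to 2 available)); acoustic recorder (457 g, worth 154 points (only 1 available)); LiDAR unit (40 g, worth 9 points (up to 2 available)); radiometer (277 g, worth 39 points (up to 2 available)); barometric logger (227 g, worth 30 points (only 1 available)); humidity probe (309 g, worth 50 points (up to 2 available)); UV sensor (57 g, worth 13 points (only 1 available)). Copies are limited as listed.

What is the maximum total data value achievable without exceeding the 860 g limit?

The ratio heuristic lands on acoustic recorder + 2×LiDAR unit + barometric logger + UV sensor (215) but leaves 39 g idle.
The 284 g tied up in barometric logger and UV sensor is better spent on humidity probe — total rises to 222 (846 g).
That's the maximum — no swap from here does better than 222.

222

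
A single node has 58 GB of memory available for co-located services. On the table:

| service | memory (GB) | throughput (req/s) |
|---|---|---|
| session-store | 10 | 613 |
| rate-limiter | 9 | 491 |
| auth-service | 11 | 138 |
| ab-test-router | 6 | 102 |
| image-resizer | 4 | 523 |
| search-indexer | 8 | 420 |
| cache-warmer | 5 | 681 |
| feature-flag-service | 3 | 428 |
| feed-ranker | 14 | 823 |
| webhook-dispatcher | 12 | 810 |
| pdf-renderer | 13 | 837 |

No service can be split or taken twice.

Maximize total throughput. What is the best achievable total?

4396

Taking the top-ratio services first gives session-store + rate-limiter + image-resizer + cache-warmer + feature-flag-service + webhook-dispatcher + pdf-renderer for 4383 (56 GB).
The 12 GB tied up in webhook-dispatcher is better spent on feed-ranker — total rises to 4396 (58 GB).
Every other selection either busts 58 GB or fails to beat 4396.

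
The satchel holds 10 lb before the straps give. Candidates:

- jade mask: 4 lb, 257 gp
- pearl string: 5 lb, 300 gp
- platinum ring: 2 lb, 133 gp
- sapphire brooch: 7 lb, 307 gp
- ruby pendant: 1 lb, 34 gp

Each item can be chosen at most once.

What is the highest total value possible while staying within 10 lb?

591

The ratio heuristic lands on jade mask + platinum ring + ruby pendant (424) but leaves 3 lb idle.
Dropping platinum ring frees 2 lb; slotting in pearl string (5 lb) lifts the total to 591 at 10 lb.
The closest alternative, jade mask + pearl string, reaches only 557.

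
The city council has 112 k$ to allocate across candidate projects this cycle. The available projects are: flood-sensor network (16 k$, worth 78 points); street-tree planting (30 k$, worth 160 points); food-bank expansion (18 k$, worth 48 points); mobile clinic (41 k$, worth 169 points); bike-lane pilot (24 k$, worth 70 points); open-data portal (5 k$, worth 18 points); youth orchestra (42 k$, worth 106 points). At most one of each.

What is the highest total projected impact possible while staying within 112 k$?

477

Filling by ratio: flood-sensor network + street-tree planting + food-bank expansion + mobile clinic + open-data portal for 473, with 2 k$ left unused.
Dropping food-bank expansion and open-data portal frees 23 k$; slotting in bike-lane pilot (24 k$) lifts the total to 477 at 111 k$.
No other feasible combination exceeds 477.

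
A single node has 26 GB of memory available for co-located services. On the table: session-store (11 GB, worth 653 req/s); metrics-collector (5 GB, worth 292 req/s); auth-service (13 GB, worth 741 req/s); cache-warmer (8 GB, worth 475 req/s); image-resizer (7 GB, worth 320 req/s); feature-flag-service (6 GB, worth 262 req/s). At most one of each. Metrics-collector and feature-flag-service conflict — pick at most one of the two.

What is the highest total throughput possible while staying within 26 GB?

A density-first pass picks session-store + metrics-collector + cache-warmer — 1420 at 24 GB.
Dropping session-store frees 11 GB; slotting in auth-service (13 GB) lifts the total to 1508 at 26 GB.
Next best is session-store + cache-warmer + image-resizer at 1448 (26 GB) — short by 60.

1508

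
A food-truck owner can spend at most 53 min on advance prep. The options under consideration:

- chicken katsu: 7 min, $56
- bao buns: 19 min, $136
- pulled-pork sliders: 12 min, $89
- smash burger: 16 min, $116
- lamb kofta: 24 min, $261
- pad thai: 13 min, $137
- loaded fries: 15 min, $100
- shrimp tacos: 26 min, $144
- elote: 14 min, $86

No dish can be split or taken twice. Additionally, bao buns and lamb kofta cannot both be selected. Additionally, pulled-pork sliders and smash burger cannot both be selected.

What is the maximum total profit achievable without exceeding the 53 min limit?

514

Filling by ratio: chicken katsu + lamb kofta + pad thai for 454, with 9 min left unused.
Replace chicken katsu with smash burger: the trade gains 60 net, giving 514 at 53 min.
Next best is lamb kofta + pad thai + loaded fries at 498 (52 min) — short by 16.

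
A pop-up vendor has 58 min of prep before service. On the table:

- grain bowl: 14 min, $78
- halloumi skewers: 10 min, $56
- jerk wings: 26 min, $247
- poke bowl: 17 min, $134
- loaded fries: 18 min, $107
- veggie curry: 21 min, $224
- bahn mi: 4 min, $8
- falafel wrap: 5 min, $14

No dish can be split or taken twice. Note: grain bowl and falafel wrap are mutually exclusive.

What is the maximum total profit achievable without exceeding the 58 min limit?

527

Halloumi skewers + jerk wings + veggie curry uses 57 of the 58 min and totals 527.
Runner-up jerk wings + veggie curry + bahn mi + falafel wrap tops out at 493.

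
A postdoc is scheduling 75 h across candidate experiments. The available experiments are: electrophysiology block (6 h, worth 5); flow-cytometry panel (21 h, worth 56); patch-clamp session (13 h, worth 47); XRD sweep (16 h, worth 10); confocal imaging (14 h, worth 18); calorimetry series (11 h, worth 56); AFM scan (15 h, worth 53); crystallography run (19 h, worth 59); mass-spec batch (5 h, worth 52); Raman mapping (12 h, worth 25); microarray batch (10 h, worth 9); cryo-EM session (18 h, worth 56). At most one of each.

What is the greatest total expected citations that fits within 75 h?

292

Filling by ratio: patch-clamp session + calorimetry series + AFM scan + mass-spec batch + Raman mapping + cryo-EM session for 289, with 1 h left unused.
Replace cryo-EM session with crystallography run: the trade gains 3 net, giving 292 at 75 h.
An exhaustive check of the 4096 subsets confirms 292.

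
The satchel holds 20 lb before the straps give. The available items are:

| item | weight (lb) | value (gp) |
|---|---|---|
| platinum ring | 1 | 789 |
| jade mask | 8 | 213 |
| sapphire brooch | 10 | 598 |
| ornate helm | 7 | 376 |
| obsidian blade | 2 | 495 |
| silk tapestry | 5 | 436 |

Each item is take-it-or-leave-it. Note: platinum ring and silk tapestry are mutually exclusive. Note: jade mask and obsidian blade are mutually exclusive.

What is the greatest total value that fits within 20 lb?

2258

Taking platinum ring + sapphire brooch + ornate helm + obsidian blade: 20 lb used, 2258 in value.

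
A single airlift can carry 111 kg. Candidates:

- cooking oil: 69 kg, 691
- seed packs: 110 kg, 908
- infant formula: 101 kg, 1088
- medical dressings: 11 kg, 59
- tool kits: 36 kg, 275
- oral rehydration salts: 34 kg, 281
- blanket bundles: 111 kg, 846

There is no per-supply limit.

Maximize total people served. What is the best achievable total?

1088

Taking infant formula: 101 kg used, 1088 in people served.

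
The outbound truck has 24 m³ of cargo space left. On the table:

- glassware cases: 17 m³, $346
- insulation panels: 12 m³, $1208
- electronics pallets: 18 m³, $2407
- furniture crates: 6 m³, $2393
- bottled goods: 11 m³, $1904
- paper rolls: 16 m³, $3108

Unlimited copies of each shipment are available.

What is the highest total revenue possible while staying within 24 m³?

The ratio ordering already packs tightly: 4×furniture crates, 24 m³, 9572.
That's the maximum — no swap from here does better than 9572.

9572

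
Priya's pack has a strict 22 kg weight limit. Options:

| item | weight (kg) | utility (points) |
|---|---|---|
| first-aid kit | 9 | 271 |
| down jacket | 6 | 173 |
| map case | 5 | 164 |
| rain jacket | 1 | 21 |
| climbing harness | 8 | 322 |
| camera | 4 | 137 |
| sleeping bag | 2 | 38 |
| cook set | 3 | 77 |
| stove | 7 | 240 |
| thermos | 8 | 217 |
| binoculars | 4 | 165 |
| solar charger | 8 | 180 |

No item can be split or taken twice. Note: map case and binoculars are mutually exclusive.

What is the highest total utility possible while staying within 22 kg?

804

Climbing harness + cook set + stove + binoculars uses 22 of the 22 kg and totals 804.
No other feasible combination exceeds 804.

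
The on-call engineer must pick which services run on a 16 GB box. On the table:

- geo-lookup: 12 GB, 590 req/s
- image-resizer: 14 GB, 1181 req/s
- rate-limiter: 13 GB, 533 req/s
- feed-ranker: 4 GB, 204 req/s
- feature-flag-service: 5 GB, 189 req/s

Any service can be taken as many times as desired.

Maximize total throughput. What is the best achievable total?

Taking image-resizer: 14 GB used, 1181 in throughput.
Every other selection either busts 16 GB or fails to beat 1181.

1181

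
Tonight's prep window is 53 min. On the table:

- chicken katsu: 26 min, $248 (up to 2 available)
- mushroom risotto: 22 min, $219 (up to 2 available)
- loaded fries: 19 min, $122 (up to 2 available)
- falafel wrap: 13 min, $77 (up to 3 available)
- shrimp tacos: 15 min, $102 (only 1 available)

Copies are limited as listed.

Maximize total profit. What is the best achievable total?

Greedy by ratio would take 2×mushroom risotto: 44 min used, total 438.
Replace 2×mushroom risotto with 2×chicken katsu: the trade gains 58 net, giving 496 at 52 min.
That's the maximum — no swap from here does better than 496.

496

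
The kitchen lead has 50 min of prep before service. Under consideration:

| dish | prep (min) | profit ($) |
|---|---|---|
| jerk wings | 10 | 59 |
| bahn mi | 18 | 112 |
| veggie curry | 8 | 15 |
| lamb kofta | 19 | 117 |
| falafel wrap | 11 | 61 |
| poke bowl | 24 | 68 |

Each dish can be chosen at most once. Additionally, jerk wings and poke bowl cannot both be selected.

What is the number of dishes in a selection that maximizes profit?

3

Optimal total is 290.
One optimal bundle: bahn mi + lamb kofta + falafel wrap (48 min).
Any selection reaching 290 contains exactly 3 dishes.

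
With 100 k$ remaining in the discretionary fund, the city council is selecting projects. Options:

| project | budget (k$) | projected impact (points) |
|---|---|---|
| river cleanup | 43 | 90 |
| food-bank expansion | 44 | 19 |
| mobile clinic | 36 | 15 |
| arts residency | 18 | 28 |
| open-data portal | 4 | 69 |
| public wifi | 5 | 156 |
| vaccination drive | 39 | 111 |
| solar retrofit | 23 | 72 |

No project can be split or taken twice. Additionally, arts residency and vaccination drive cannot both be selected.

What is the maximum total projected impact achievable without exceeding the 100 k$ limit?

426

Ranking by ratio (projected impact/k$): public wifi 31.20, open-data portal 17.25, solar retrofit 3.13.
Best packing: river cleanup + open-data portal + public wifi + vaccination drive — 91 k$, 426 total.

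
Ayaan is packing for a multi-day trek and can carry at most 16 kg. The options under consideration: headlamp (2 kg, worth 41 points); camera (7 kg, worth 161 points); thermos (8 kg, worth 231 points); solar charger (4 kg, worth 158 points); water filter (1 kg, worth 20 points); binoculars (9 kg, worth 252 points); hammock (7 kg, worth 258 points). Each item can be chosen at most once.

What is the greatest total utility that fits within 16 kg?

510

Density check — solar charger 39.50, hammock 36.86, thermos 28.88, binoculars 28.00 are the best per kg.
Greedy by ratio would take headlamp + solar charger + water filter + hammock: 14 kg used, total 477.
Replace headlamp and solar charger and water filter with binoculars: the trade gains 33 net, giving 510 at 16 kg.
Next best is thermos + water filter + hammock at 509 (16 kg) — short by 1.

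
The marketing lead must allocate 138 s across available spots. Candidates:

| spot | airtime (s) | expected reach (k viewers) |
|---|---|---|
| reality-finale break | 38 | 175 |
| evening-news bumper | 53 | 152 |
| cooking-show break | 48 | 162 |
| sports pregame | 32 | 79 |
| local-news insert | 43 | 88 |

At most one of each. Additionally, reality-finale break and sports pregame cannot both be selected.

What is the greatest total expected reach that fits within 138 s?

Density check — reality-finale break 4.61, cooking-show break 3.38, evening-news bumper 2.87 are the best per s.
Taking reality-finale break + cooking-show break + local-news insert: 129 s used, 425 in expected reach.
The closest alternative, reality-finale break + evening-news bumper + local-news insert, reaches only 415.

425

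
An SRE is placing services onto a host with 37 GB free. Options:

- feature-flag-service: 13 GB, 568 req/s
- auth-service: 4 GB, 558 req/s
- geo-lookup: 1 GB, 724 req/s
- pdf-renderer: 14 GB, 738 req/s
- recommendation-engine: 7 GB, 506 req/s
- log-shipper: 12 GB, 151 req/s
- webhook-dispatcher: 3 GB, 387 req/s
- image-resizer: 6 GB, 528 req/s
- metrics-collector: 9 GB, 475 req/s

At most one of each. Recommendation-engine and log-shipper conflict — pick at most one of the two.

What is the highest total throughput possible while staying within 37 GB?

3441

Ranking by ratio (throughput/GB): geo-lookup 724.00, auth-service 139.50, webhook-dispatcher 129.00.
A density-first pass picks auth-service + geo-lookup + recommendation-engine + webhook-dispatcher + image-resizer + metrics-collector — 3178 at 30 GB.
The 9 GB tied up in metrics-collector is better spent on pdf-renderer — total rises to 3441 (35 GB).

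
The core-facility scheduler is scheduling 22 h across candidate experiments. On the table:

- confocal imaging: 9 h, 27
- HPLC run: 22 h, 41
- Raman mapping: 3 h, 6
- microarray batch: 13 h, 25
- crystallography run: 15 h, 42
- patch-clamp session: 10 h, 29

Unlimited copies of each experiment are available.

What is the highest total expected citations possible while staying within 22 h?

62

The ratio heuristic lands on 2×confocal imaging + Raman mapping (60) but leaves 1 h idle.
Replace confocal imaging with patch-clamp session: the trade gains 2 net, giving 62 at 22 h.
No other feasible combination exceeds 62.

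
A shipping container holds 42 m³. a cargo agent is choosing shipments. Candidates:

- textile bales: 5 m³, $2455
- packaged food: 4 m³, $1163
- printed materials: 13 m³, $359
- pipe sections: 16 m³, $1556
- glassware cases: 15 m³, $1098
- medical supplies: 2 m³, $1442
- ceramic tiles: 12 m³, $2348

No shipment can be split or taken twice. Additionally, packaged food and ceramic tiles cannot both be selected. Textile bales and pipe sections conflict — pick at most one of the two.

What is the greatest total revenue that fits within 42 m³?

7343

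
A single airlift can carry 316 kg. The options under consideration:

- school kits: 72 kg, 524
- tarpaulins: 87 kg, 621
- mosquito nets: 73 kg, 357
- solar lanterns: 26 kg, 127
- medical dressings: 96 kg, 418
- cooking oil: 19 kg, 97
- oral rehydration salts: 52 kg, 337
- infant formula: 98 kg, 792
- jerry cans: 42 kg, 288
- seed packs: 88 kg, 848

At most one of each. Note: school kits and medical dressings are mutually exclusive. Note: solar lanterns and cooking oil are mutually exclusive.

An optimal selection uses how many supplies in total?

Optimal total is 2549.
For example tarpaulins + infant formula + jerry cans + seed packs achieves it, using 315 kg.
Every optimal selection uses 4 supplies.

4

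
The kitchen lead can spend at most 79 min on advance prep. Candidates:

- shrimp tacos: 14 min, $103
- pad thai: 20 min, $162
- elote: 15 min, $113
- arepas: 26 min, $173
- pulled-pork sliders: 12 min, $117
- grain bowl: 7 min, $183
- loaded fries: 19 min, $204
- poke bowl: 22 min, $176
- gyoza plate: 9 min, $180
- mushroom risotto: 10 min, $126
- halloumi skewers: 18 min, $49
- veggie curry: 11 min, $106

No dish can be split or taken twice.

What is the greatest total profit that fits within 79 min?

A density-first pass picks pulled-pork sliders + grain bowl + loaded fries + gyoza plate + mushroom risotto + veggie curry — 916 at 68 min.
Dropping veggie curry frees 11 min; slotting in poke bowl (22 min) lifts the total to 986 at 79 min.

986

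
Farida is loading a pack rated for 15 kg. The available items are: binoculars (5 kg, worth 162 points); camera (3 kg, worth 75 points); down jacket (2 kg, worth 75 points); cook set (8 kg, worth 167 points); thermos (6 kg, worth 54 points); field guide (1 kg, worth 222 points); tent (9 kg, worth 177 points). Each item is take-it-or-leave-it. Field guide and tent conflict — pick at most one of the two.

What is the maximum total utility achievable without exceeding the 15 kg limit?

Ranking by ratio (utility/kg): field guide 222.00, down jacket 37.50, binoculars 32.40.
The ratio heuristic lands on binoculars + camera + down jacket + field guide (534) but leaves 4 kg idle.
Dropping camera and down jacket frees 5 kg; slotting in cook set (8 kg) lifts the total to 551 at 14 kg.
Next best is camera + down jacket + cook set + field guide at 539 (14 kg) — short by 12.

551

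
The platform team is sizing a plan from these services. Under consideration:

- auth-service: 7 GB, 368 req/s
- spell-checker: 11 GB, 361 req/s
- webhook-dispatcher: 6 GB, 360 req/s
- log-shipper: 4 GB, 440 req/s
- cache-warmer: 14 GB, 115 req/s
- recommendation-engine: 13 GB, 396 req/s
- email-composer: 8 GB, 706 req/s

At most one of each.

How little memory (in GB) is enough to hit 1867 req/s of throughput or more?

25

Need the lightest bundle worth ≥ 1867.
Taking auth-service + webhook-dispatcher + log-shipper + email-composer gives 1874 (≥ 1867) for 25 GB.
Below 25 GB the best achievable stays under 1867.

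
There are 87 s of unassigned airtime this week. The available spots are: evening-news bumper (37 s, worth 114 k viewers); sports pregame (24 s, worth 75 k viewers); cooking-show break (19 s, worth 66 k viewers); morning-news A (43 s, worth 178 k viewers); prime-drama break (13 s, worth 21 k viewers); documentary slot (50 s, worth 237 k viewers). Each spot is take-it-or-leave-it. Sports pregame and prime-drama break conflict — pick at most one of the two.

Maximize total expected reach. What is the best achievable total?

By expected reach per s: documentary slot 4.74, morning-news A 4.14, cooking-show break 3.47 lead.
Taking the top-ratio spots first gives cooking-show break + prime-drama break + documentary slot for 324 (82 s).
Dropping cooking-show break and prime-drama break frees 32 s; slotting in evening-news bumper (37 s) lifts the total to 351 at 87 s.

351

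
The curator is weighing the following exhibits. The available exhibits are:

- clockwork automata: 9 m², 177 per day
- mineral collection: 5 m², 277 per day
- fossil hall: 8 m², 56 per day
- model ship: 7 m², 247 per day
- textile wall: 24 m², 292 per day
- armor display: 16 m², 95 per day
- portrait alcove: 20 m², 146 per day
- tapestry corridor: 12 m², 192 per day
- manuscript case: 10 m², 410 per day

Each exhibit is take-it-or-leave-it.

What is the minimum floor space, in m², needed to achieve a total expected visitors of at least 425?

12

Need the lightest bundle worth ≥ 425.
mineral collection + model ship: 524 expected visitors at 12 m².
Below 12 m² the best achievable stays under 425.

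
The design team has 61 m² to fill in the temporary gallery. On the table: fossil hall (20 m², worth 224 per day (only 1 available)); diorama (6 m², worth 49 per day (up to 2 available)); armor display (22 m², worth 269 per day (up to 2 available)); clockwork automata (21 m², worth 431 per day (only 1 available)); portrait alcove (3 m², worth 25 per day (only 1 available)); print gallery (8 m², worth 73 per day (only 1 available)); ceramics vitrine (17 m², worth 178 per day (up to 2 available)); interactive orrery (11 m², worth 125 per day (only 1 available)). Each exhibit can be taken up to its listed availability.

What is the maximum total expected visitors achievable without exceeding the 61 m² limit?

878

A density-first pass picks armor display + clockwork automata + portrait alcove + interactive orrery — 850 at 57 m².
The 14 m² tied up in portrait alcove and interactive orrery is better spent on ceramics vitrine — total rises to 878 (60 m²).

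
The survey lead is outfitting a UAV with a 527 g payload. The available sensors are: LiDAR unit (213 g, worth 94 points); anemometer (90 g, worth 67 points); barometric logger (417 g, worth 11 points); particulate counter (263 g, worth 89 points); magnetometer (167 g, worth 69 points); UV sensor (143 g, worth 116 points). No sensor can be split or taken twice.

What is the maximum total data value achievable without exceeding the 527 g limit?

Taking the top-ratio sensors first gives LiDAR unit + anemometer + UV sensor for 277 (446 g).
Replace anemometer with magnetometer: the trade gains 2 net, giving 279 at 523 g.
Next best is LiDAR unit + anemometer + UV sensor at 277 (446 g) — short by 2.

279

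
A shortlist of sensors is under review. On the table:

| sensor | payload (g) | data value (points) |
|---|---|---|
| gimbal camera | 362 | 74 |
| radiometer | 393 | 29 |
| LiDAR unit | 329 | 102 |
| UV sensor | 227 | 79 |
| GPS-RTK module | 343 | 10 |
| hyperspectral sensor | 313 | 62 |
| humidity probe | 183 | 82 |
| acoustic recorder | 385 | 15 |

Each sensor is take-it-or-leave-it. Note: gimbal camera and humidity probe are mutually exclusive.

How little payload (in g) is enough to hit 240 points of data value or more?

Need the lightest bundle worth ≥ 240.
Taking LiDAR unit + UV sensor + humidity probe gives 263 (≥ 240) for 739 g.
Any bundle with less than 739 g falls short of 240.

739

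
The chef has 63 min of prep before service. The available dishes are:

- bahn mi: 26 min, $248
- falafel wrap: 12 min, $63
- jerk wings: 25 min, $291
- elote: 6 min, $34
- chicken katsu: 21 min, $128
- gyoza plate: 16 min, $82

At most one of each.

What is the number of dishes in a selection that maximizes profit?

The maximum profit within 63 min is 602.
For example bahn mi + falafel wrap + jerk wings achieves it, using 63 min.
All optima have 3 dishes.

3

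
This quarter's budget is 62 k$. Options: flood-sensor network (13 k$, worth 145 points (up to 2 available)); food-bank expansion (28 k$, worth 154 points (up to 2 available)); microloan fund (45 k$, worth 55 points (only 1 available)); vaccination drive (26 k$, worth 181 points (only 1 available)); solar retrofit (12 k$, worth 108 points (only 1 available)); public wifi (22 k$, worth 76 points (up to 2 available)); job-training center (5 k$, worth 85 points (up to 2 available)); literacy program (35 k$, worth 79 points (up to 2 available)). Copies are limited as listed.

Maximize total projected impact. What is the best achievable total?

641

Greedy by ratio would take 2×flood-sensor network + solar retrofit + 2×job-training center: 48 k$ used, total 568.
Dropping solar retrofit frees 12 k$; slotting in vaccination drive (26 k$) lifts the total to 641 at 62 k$.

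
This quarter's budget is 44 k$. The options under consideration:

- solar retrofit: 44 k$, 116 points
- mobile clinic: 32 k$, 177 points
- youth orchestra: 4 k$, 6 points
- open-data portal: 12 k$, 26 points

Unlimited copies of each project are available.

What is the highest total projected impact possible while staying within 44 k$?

203

Density check — mobile clinic 5.53, solar retrofit 2.64, open-data portal 2.17 are the best per k$.
The ratio ordering already packs tightly: mobile clinic + open-data portal, 44 k$, 203.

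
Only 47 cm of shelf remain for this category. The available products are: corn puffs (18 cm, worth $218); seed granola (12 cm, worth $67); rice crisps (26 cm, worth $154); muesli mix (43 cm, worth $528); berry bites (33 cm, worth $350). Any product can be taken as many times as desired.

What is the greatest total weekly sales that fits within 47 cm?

528

Best packing: muesli mix — 43 cm, 528 total.
Every other selection either busts 47 cm or fails to beat 528.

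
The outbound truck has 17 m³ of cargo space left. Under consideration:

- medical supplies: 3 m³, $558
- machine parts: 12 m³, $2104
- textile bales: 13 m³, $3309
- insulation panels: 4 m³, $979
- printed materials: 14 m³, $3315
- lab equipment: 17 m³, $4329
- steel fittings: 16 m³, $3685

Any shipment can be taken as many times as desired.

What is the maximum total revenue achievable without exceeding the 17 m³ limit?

The ratio ordering already packs tightly: lab equipment, 17 m³, 4329.
That's the maximum — no swap from here does better than 4329.

4329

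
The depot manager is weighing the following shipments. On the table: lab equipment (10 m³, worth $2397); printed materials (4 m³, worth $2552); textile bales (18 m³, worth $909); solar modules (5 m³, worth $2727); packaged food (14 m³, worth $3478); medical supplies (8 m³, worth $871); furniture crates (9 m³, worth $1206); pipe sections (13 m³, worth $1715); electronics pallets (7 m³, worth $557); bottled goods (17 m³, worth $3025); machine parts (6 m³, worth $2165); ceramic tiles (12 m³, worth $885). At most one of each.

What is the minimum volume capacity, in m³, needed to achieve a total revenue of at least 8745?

Minimise m³ subject to total revenue ≥ 8745.
printed materials + solar modules + packaged food: 8757 revenue at 23 m³.
No combination under 23 m³ hits 8745.

23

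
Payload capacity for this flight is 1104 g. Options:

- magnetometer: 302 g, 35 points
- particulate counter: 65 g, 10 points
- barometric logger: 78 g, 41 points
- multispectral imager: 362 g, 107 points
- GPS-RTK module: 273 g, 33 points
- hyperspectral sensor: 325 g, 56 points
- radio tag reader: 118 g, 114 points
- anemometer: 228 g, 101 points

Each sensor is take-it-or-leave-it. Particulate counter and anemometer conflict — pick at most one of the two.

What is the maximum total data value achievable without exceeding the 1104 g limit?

Ranking by ratio (data value/g): radio tag reader 0.97, barometric logger 0.53, anemometer 0.44.
Taking magnetometer + barometric logger + multispectral imager + radio tag reader + anemometer: 1088 g used, 398 in data value.
An exhaustive check of the 256 subsets confirms 398.

398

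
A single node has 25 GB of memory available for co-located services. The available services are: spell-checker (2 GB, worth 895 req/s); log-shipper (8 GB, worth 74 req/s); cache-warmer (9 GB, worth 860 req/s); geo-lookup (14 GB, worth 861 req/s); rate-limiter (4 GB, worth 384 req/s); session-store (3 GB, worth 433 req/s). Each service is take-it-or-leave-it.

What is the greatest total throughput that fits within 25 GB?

2616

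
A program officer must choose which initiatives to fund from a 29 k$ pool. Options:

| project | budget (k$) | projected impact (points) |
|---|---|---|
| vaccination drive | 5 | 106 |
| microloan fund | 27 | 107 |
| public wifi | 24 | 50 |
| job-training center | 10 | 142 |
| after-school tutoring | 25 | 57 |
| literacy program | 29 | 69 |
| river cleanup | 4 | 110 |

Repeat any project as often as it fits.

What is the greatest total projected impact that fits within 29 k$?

770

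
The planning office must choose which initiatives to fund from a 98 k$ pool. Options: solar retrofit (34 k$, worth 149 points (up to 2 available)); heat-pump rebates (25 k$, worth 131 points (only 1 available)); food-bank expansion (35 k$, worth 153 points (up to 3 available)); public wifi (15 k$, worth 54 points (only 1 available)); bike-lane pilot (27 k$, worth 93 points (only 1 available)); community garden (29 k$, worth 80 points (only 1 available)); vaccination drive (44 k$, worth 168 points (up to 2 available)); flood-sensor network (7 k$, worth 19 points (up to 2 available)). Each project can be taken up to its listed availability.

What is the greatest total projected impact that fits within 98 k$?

437

Taking the top-ratio projects first gives 2×solar retrofit + heat-pump rebates for 429 (93 k$).
The 68 k$ tied up in 2×solar retrofit is better spent on 2×food-bank expansion — total rises to 437 (95 k$).
The spare 3 k$ is too small for any remaining project, and no exchange beats 437.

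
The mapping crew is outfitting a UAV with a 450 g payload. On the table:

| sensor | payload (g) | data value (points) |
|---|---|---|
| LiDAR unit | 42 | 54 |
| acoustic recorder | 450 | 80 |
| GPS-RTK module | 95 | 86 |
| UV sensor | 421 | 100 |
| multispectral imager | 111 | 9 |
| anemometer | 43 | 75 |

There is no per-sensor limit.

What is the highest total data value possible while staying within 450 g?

750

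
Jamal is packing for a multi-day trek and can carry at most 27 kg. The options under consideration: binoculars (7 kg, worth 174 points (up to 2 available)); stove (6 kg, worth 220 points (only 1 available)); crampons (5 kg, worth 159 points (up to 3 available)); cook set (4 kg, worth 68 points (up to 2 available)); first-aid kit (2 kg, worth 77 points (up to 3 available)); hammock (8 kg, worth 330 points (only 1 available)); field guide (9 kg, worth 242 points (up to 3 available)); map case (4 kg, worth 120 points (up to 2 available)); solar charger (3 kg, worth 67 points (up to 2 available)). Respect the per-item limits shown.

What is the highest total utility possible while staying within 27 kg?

983

Filling by ratio: stove + crampons + 3×first-aid kit + hammock for 940, with 2 kg left unused.
Dropping first-aid kit frees 2 kg; slotting in map case (4 kg) lifts the total to 983 at 27 kg.
Nothing else within 27 kg beats 983.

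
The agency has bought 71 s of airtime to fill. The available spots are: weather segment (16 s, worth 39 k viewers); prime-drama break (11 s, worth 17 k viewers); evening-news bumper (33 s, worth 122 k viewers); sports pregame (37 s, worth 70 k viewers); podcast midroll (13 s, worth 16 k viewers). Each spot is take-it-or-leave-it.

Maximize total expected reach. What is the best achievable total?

192

A density-first pass picks weather segment + prime-drama break + evening-news bumper — 178 at 60 s.
Dropping weather segment and prime-drama break frees 27 s; slotting in sports pregame (37 s) lifts the total to 192 at 70 s.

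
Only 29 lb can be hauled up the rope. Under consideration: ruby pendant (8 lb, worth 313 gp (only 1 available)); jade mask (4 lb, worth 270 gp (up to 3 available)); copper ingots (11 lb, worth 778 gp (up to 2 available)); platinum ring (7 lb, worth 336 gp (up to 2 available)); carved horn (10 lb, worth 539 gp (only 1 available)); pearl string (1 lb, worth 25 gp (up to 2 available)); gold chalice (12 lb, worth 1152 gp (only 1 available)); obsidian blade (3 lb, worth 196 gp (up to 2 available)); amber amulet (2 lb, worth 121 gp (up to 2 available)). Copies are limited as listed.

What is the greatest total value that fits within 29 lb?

Taking the top-ratio items first gives jade mask + copper ingots + gold chalice + amber amulet for 2321 (29 lb).
Dropping jade mask and amber amulet frees 6 lb; slotting in 2×obsidian blade (6 lb) lifts the total to 2322 at 29 lb.
That's the maximum — no swap from here does better than 2322.

2322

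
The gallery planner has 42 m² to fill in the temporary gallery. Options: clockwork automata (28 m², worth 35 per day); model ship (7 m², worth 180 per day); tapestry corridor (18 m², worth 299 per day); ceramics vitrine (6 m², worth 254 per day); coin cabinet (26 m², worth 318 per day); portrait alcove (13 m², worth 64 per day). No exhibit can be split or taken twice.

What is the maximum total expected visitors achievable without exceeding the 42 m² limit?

752

Taking the top-ratio exhibits first gives model ship + tapestry corridor + ceramics vitrine for 733 (31 m²).
Dropping tapestry corridor frees 18 m²; slotting in coin cabinet (26 m²) lifts the total to 752 at 39 m².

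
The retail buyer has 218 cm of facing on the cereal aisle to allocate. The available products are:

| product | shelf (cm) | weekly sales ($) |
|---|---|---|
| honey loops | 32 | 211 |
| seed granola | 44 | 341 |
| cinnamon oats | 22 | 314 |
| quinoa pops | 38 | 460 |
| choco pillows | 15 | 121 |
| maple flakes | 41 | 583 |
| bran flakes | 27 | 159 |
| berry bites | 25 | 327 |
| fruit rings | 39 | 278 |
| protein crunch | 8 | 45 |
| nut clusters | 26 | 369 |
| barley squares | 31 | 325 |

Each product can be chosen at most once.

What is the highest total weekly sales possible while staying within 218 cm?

2589

Greedy by ratio would take cinnamon oats + quinoa pops + choco pillows + maple flakes + berry bites + protein crunch + nut clusters + barley squares: 206 cm used, total 2544.
Dropping choco pillows and protein crunch frees 23 cm; slotting in honey loops (32 cm) lifts the total to 2589 at 215 cm.
An exhaustive check of the 4096 subsets confirms 2589.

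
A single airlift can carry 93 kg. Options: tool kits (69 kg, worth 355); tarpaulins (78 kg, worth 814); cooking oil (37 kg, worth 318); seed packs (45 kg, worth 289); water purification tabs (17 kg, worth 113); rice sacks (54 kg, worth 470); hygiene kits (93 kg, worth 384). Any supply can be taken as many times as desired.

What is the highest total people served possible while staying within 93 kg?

The ratio ordering already packs tightly: tarpaulins, 78 kg, 814.

814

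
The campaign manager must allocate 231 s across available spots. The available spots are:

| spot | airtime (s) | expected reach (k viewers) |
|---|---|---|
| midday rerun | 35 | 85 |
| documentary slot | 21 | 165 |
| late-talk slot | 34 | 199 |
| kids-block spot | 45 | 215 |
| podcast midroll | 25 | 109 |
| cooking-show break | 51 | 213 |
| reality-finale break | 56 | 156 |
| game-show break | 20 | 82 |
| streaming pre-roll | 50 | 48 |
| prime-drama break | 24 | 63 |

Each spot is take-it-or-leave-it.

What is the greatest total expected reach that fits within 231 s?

Greedy by ratio would take documentary slot + late-talk slot + kids-block spot + podcast midroll + cooking-show break + game-show break + prime-drama break: 220 s used, total 1046.
The 24 s tied up in prime-drama break is better spent on midday rerun — total rises to 1068 (231 s).
That's the maximum — no swap from here does better than 1068.

1068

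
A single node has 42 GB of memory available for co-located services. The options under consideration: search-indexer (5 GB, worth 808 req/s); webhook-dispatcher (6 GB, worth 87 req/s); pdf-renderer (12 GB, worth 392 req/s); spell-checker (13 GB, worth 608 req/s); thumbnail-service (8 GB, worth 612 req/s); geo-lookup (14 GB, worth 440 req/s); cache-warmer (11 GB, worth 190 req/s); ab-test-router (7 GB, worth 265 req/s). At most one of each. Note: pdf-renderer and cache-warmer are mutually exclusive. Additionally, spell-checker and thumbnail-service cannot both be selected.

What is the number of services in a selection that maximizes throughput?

Optimal total is 2252.
One optimal bundle: search-indexer + pdf-renderer + thumbnail-service + geo-lookup (39 GB).
Every optimal selection uses 4 services.

4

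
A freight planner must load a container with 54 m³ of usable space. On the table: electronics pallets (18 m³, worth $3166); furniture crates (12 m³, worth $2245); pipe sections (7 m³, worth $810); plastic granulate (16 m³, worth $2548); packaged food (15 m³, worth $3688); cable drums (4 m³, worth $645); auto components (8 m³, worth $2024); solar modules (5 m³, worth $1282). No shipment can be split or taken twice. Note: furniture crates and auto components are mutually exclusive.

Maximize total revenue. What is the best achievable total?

11026

Taking electronics pallets + furniture crates + packaged food + cable drums + solar modules: 54 m³ used, 11026 in revenue.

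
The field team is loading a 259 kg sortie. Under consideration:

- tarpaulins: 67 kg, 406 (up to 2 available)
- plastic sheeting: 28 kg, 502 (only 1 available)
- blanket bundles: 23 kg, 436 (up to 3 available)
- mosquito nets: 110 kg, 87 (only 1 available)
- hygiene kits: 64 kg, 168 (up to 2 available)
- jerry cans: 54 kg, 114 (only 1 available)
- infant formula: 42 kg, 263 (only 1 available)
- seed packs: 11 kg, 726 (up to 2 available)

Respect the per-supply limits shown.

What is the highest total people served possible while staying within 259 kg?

A density-first pass picks tarpaulins + plastic sheeting + 3×blanket bundles + infant formula + 2×seed packs — 3931 at 228 kg.
Dropping infant formula frees 42 kg; slotting in tarpaulins (67 kg) lifts the total to 4074 at 253 kg.

4074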